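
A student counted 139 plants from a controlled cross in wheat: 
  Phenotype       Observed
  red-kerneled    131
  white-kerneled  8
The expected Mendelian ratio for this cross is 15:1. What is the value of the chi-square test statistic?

Expected counts for N = 139 under a 15:1 ratio (total parts = 16):
  red-kerneled: 139 × 15/16 = 130.3125
  white-kerneled: 139 × 1/16 = 8.6875
χ² = Σ (O − E)² / E
  red-kerneled: (131 − 130.3125)² / 130.3125 = 0.0036
  white-kerneled: (8 − 8.6875)² / 8.6875 = 0.0544
χ² = 0.0036 + 0.0544 = 0.058

0.058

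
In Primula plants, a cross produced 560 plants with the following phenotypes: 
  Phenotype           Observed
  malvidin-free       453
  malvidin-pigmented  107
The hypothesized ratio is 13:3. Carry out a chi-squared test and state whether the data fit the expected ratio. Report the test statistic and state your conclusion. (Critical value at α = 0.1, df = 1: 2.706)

The 13:3 ratio has 16 parts, so with N = 560 the expected counts are:
  malvidin-free: 560 × 13/16 = 455
  malvidin-pigmented: 560 × 3/16 = 105
χ² = Σ (O − E)² / E
  malvidin-free: (453 − 455)² / 455 = 0.0088
  malvidin-pigmented: (107 − 105)² / 105 = 0.0381
χ² = 0.0088 + 0.0381 = 0.0469 ≈ 0.047
Degrees of freedom = 2 − 1 = 1; critical value at α = 0.1 is 2.706.
Since 0.047 < 2.706, we fail to reject the null hypothesis — the data are consistent with the 13:3 ratio.

0.047; consistent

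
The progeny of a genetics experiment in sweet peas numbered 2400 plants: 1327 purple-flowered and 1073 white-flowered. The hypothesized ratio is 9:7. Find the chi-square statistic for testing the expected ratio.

The 9:7 ratio has 16 parts, so with N = 2400 the expected counts are:
  purple-flowered: 2400 × 9/16 = 1350
  white-flowered: 2400 × 7/16 = 1050
χ² = Σ (O − E)² / E
  purple-flowered: (1327 − 1350)² / 1350 = 0.3919
  white-flowered: (1073 − 1050)² / 1050 = 0.5038
χ² = 0.3919 + 0.5038 = 0.8957 ≈ 0.896

0.896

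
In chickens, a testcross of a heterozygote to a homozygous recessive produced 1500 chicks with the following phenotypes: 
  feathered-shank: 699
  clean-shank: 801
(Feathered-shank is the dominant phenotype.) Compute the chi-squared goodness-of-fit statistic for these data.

A testcross of a heterozygote (Aa × aa) gives a 1:1 phenotypic ratio.
Expected counts for N = 1500 under a 1:1 ratio (total parts = 2):
  feathered-shank: 1500 × 1/2 = 750
  clean-shank: 1500 × 1/2 = 750
χ² = Σ (O − E)² / E
  feathered-shank: (699 − 750)² / 750 = 3.4680
  clean-shank: (801 − 750)² / 750 = 3.4680
χ² = 3.4680 + 3.4680 = 6.936

6.936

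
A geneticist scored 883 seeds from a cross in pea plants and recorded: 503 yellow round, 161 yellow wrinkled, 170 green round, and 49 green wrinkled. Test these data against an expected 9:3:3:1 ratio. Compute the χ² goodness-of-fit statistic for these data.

The 9:3:3:1 ratio has 16 parts, so with N = 883 the expected counts are:
  yellow round: 883 × 9/16 = 496.6875
  yellow wrinkled: 883 × 3/16 = 165.5625
  green round: 883 × 3/16 = 165.5625
  green wrinkled: 883 × 1/16 = 55.1875
χ² = Σ (O − E)² / E
  yellow round: (503 − 496.6875)² / 496.6875 = 0.0802
  yellow wrinkled: (161 − 165.5625)² / 165.5625 = 0.1257
  green round: (170 − 165.5625)² / 165.5625 = 0.1189
  green wrinkled: (49 − 55.1875)² / 55.1875 = 0.6937
χ² = 0.0802 + 0.1257 + 0.1189 + 0.6937 = 1.0185 ≈ 1.019

1.019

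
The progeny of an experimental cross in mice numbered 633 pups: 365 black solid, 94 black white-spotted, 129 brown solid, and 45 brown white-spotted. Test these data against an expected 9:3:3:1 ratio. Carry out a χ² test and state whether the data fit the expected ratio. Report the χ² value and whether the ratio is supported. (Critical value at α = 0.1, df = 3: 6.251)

Total ratio parts = 16. Expected numbers out of 633:
  black solid: 633 × 9/16 = 356.0625
  black white-spotted: 633 × 3/16 = 118.6875
  brown solid: 633 × 3/16 = 118.6875
  brown white-spotted: 633 × 1/16 = 39.5625
χ² = Σ (O − E)² / E
  black solid: (365 − 356.0625)² / 356.0625 = 0.2243
  black white-spotted: (94 − 118.6875)² / 118.6875 = 5.1351
  brown solid: (129 − 118.6875)² / 118.6875 = 0.8960
  brown white-spotted: (45 − 39.5625)² / 39.5625 = 0.7473
χ² = 0.2243 + 5.1351 + 0.8960 + 0.7473 = 7.0027 ≈ 7.003
Degrees of freedom = 4 − 1 = 3; critical value at α = 0.1 is 6.251.
Since 7.003 > 6.251, we reject the null hypothesis — the data do not fit the 9:3:3:1 ratio.

7.003; not consistent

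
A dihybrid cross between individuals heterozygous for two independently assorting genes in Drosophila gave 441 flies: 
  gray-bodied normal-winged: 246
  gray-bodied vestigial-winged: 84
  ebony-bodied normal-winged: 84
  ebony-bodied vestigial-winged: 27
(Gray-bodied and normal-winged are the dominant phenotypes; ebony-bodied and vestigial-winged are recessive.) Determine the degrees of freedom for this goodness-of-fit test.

A dihybrid F₂ with independent assortment and complete dominance at both loci gives a 9:3:3:1 phenotypic ratio.
A goodness-of-fit test with 4 phenotype classes has df = 4 − 1 = 3.

3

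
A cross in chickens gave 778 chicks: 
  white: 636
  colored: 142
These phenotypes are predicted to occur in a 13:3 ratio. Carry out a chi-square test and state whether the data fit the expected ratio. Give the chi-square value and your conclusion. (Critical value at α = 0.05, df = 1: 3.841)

The 13:3 ratio has 16 parts, so with N = 778 the expected counts are:
  white: 778 × 13/16 = 632.125
  colored: 778 × 3/16 = 145.875
χ² = Σ (O − E)² / E
  white: (636 − 632.125)² / 632.125 = 0.0238
  colored: (142 − 145.875)² / 145.875 = 0.1029
χ² = 0.0238 + 0.1029 = 0.1267 ≈ 0.127
Degrees of freedom = 2 − 1 = 1; critical value at α = 0.05 is 3.841.
Since 0.127 < 3.841, we fail to reject the null hypothesis — the data are consistent with the 13:3 ratio.

0.127; consistent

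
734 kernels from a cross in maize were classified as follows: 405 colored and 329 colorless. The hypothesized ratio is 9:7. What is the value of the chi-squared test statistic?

0.343

The 9:7 ratio has 16 parts, so with N = 734 the expected counts are:
  colored: 734 × 9/16 = 412.875
  colorless: 734 × 7/16 = 321.125
χ² = Σ (O − E)² / E
  colored: (405 − 412.875)² / 412.875 = 0.1502
  colorless: (329 − 321.125)² / 321.125 = 0.1931
χ² = 0.1502 + 0.1931 = 0.3433 ≈ 0.343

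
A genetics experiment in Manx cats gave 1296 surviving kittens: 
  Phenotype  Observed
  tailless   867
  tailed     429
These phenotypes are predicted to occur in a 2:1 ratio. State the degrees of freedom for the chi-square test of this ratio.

A goodness-of-fit test with 2 phenotype classes has df = 2 − 1 = 1.

1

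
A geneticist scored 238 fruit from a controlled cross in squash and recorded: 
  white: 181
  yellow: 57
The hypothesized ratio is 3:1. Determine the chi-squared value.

The 3:1 ratio has 4 parts, so with N = 238 the expected counts are:
  white: 238 × 3/4 = 178.5
  yellow: 238 × 1/4 = 59.5
χ² = Σ (O − E)² / E
  white: (181 − 178.5)² / 178.5 = 0.0350
  yellow: (57 − 59.5)² / 59.5 = 0.1050
χ² = 0.0350 + 0.1050 = 0.140

0.140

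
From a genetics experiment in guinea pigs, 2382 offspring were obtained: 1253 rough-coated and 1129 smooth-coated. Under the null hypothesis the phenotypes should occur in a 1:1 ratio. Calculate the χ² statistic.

Under the 1:1 hypothesis (Σ ratio = 2, N = 2382):
  rough-coated: 2382 × 1/2 = 1191
  smooth-coated: 2382 × 1/2 = 1191
χ² = Σ (O − E)² / E
  rough-coated: (1253 − 1191)² / 1191 = 3.2275
  smooth-coated: (1129 − 1191)² / 1191 = 3.2275
χ² = 3.2275 + 3.2275 = 6.455

6.455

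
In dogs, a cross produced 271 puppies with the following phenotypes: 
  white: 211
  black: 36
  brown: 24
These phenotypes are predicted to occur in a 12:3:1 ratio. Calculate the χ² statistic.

Expected counts for N = 271 under a 12:3:1 ratio (total parts = 16):
  white: 271 × 12/16 = 203.25
  black: 271 × 3/16 = 50.8125
  brown: 271 × 1/16 = 16.9375
χ² = Σ (O − E)² / E
  white: (211 − 203.25)² / 203.25 = 0.2955
  black: (36 − 50.8125)² / 50.8125 = 4.3180
  brown: (24 − 16.9375)² / 16.9375 = 2.9449
χ² = 0.2955 + 4.3180 + 2.9449 = 7.5584 ≈ 7.558

7.558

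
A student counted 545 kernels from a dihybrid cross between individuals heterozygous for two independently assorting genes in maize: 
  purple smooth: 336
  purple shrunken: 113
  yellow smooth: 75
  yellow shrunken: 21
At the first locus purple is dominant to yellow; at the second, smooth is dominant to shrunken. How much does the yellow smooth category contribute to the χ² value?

7.233

A dihybrid F₂ with independent assortment and complete dominance at both loci gives a 9:3:3:1 phenotypic ratio.
The 9:3:3:1 ratio has 16 parts, so with N = 545 the expected counts are:
  purple smooth: 545 × 9/16 = 306.5625
  purple shrunken: 545 × 3/16 = 102.1875
  yellow smooth: 545 × 3/16 = 102.1875
  yellow shrunken: 545 × 1/16 = 34.0625
Contribution of yellow smooth: (75 − 102.1875)² / 102.1875 = 7.2334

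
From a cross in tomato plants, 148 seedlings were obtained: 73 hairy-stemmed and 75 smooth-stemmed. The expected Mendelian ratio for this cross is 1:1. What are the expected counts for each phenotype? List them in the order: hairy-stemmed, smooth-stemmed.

Total ratio parts = 2. Expected numbers out of 148:
  hairy-stemmed: 148 × 1/2 = 74
  smooth-stemmed: 148 × 1/2 = 74

74, 74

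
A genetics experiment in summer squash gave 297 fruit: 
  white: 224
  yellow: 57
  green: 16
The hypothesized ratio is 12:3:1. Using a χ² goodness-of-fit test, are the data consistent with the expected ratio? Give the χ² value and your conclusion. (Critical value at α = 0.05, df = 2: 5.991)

0.392; consistent

The 12:3:1 ratio has 16 parts, so with N = 297 the expected counts are:
  white: 297 × 12/16 = 222.75
  yellow: 297 × 3/16 = 55.6875
  green: 297 × 1/16 = 18.5625
χ² = Σ (O − E)² / E
  white: (224 − 222.75)² / 222.75 = 0.0070
  yellow: (57 − 55.6875)² / 55.6875 = 0.0309
  green: (16 − 18.5625)² / 18.5625 = 0.3537
χ² = 0.0070 + 0.0309 + 0.3537 = 0.3916 ≈ 0.392
Degrees of freedom = 3 − 1 = 2; critical value at α = 0.05 is 5.991.
Since 0.392 < 5.991, we fail to reject the null hypothesis — the data are consistent with the 12:3:1 ratio.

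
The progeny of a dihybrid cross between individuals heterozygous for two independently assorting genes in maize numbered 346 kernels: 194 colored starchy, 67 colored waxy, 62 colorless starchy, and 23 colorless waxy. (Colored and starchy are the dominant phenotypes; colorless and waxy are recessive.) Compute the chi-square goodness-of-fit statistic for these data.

A dihybrid F₂ with independent assortment and complete dominance at both loci gives a 9:3:3:1 phenotypic ratio.
The 9:3:3:1 ratio has 16 parts, so with N = 346 the expected counts are:
  colored starchy: 346 × 9/16 = 194.625
  colored waxy: 346 × 3/16 = 64.875
  colorless starchy: 346 × 3/16 = 64.875
  colorless waxy: 346 × 1/16 = 21.625
χ² = Σ (O − E)² / E
  colored starchy: (194 − 194.625)² / 194.625 = 0.0020
  colored waxy: (67 − 64.875)² / 64.875 = 0.0696
  colorless starchy: (62 − 64.875)² / 64.875 = 0.1274
  colorless waxy: (23 − 21.625)² / 21.625 = 0.0874
χ² = 0.0020 + 0.0696 + 0.1274 + 0.0874 = 0.2864 ≈ 0.286

0.286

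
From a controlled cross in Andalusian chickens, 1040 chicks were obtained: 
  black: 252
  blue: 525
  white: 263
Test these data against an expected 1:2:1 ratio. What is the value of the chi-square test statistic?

0.329

Expected counts for N = 1040 under a 1:2:1 ratio (total parts = 4):
  black: 1040 × 1/4 = 260
  blue: 1040 × 2/4 = 520
  white: 1040 × 1/4 = 260
χ² = Σ (O − E)² / E
  black: (252 − 260)² / 260 = 0.2462
  blue: (525 − 520)² / 520 = 0.0481
  white: (263 − 260)² / 260 = 0.0346
χ² = 0.2462 + 0.0481 + 0.0346 = 0.3289 ≈ 0.329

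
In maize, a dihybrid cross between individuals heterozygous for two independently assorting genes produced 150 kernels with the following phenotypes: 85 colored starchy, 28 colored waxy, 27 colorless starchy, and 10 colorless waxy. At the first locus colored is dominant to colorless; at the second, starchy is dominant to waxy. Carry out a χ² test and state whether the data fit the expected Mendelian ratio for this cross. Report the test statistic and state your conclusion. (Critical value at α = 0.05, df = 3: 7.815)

0.092; consistent

A dihybrid F₂ with independent assortment and complete dominance at both loci gives a 9:3:3:1 phenotypic ratio.
Under the 9:3:3:1 hypothesis (Σ ratio = 16, N = 150):
  colored starchy: 150 × 9/16 = 84.375
  colored waxy: 150 × 3/16 = 28.125
  colorless starchy: 150 × 3/16 = 28.125
  colorless waxy: 150 × 1/16 = 9.375
χ² = Σ (O − E)² / E
  colored starchy: (85 − 84.375)² / 84.375 = 0.0046
  colored waxy: (28 − 28.125)² / 28.125 = 0.0006
  colorless starchy: (27 − 28.125)² / 28.125 = 0.0450
  colorless waxy: (10 − 9.375)² / 9.375 = 0.0417
χ² = 0.0046 + 0.0006 + 0.0450 + 0.0417 = 0.0919 ≈ 0.092
Degrees of freedom = 4 − 1 = 3; critical value at α = 0.05 is 7.815.
Since 0.092 < 7.815, we fail to reject the null hypothesis — the data are consistent with the 9:3:3:1 ratio.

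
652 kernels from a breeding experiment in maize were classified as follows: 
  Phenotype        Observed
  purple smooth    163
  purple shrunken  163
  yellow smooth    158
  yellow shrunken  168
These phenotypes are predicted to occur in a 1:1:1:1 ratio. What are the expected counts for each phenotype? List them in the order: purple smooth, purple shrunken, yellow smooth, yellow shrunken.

163, 163, 163, 163

Under the 1:1:1:1 hypothesis (Σ ratio = 4, N = 652):
  purple smooth: 652 × 1/4 = 163
  purple shrunken: 652 × 1/4 = 163
  yellow smooth: 652 × 1/4 = 163
  yellow shrunken: 652 × 1/4 = 163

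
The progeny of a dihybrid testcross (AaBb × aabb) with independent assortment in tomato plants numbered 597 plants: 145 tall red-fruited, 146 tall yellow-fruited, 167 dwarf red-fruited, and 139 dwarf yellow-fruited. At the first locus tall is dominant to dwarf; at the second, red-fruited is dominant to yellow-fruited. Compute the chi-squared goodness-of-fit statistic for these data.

A dihybrid testcross with independent assortment gives a 1:1:1:1 ratio.
Expected counts for N = 597 under a 1:1:1:1 ratio (total parts = 4):
  tall red-fruited: 597 × 1/4 = 149.25
  tall yellow-fruited: 597 × 1/4 = 149.25
  dwarf red-fruited: 597 × 1/4 = 149.25
  dwarf yellow-fruited: 597 × 1/4 = 149.25
χ² = Σ (O − E)² / E
  tall red-fruited: (145 − 149.25)² / 149.25 = 0.1210
  tall yellow-fruited: (146 − 149.25)² / 149.25 = 0.0708
  dwarf red-fruited: (167 − 149.25)² / 149.25 = 2.1110
  dwarf yellow-fruited: (139 − 149.25)² / 149.25 = 0.7039
χ² = 0.1210 + 0.0708 + 2.1110 + 0.7039 = 3.0067 ≈ 3.007

3.007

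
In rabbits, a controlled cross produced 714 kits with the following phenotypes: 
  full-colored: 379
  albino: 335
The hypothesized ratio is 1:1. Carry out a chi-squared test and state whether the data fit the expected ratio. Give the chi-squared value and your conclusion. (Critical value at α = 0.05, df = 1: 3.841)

The 1:1 ratio has 2 parts, so with N = 714 the expected counts are:
  full-colored: 714 × 1/2 = 357
  albino: 714 × 1/2 = 357
χ² = Σ (O − E)² / E
  full-colored: (379 − 357)² / 357 = 1.3557
  albino: (335 − 357)² / 357 = 1.3557
χ² = 1.3557 + 1.3557 = 2.7114 ≈ 2.711
Degrees of freedom = 2 − 1 = 1; critical value at α = 0.05 is 3.841.
Since 2.711 < 3.841, we fail to reject the null hypothesis — the data are consistent with the 1:1 ratio.

2.711; consistent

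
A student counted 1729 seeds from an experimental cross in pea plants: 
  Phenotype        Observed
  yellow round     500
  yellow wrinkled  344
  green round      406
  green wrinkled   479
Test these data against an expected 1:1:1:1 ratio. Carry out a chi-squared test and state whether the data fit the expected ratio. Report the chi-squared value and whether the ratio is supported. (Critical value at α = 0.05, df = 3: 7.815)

Expected counts for N = 1729 under a 1:1:1:1 ratio (total parts = 4):
  yellow round: 1729 × 1/4 = 432.25
  yellow wrinkled: 1729 × 1/4 = 432.25
  green round: 1729 × 1/4 = 432.25
  green wrinkled: 1729 × 1/4 = 432.25
χ² = Σ (O − E)² / E
  yellow round: (500 − 432.25)² / 432.25 = 10.6190
  yellow wrinkled: (344 − 432.25)² / 432.25 = 18.0175
  green round: (406 − 432.25)² / 432.25 = 1.5941
  green wrinkled: (479 − 432.25)² / 432.25 = 5.0562
χ² = 10.6190 + 18.0175 + 1.5941 + 5.0562 = 35.2868 ≈ 35.287
Degrees of freedom = 4 − 1 = 3; critical value at α = 0.05 is 7.815.
Since 35.287 > 7.815, we reject the null hypothesis — the data do not fit the 1:1:1:1 ratio.

35.287; not consistent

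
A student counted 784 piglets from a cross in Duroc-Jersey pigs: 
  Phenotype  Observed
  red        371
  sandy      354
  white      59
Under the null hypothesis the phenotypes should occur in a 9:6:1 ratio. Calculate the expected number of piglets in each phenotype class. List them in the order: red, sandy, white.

Total ratio parts = 16. Expected numbers out of 784:
  red: 784 × 9/16 = 441
  sandy: 784 × 6/16 = 294
  white: 784 × 1/16 = 49

441, 294, 49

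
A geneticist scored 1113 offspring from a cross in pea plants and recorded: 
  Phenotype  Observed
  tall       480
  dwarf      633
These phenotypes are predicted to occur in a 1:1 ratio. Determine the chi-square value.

Expected counts for N = 1113 under a 1:1 ratio (total parts = 2):
  tall: 1113 × 1/2 = 556.5
  dwarf: 1113 × 1/2 = 556.5
χ² = Σ (O − E)² / E
  tall: (480 − 556.5)² / 556.5 = 10.5162
  dwarf: (633 − 556.5)² / 556.5 = 10.5162
χ² = 10.5162 + 10.5162 = 21.0324 ≈ 21.032

21.032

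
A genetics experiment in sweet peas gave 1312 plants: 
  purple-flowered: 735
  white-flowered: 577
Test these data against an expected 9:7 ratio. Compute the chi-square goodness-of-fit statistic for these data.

0.028

The 9:7 ratio has 16 parts, so with N = 1312 the expected counts are:
  purple-flowered: 1312 × 9/16 = 738
  white-flowered: 1312 × 7/16 = 574
χ² = Σ (O − E)² / E
  purple-flowered: (735 − 738)² / 738 = 0.0122
  white-flowered: (577 − 574)² / 574 = 0.0157
χ² = 0.0122 + 0.0157 = 0.0279 ≈ 0.028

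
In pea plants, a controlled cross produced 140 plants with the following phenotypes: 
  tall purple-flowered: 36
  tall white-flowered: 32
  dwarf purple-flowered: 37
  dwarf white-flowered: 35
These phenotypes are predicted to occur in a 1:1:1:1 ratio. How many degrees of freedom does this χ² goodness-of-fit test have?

3

A goodness-of-fit test with 4 phenotype classes has df = 4 − 1 = 3.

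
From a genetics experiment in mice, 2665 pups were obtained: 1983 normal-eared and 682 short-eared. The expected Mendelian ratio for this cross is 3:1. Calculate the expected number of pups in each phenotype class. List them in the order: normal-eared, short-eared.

The 3:1 ratio has 4 parts, so with N = 2665 the expected counts are:
  normal-eared: 2665 × 3/4 = 1998.75
  short-eared: 2665 × 1/4 = 666.25

1998.75, 666.25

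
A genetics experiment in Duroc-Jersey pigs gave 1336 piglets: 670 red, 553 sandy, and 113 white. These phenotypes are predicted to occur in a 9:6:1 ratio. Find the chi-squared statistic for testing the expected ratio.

Under the 9:6:1 hypothesis (Σ ratio = 16, N = 1336):
  red: 1336 × 9/16 = 751.5
  sandy: 1336 × 6/16 = 501
  white: 1336 × 1/16 = 83.5
χ² = Σ (O − E)² / E
  red: (670 − 751.5)² / 751.5 = 8.8387
  sandy: (553 − 501)² / 501 = 5.3972
  white: (113 − 83.5)² / 83.5 = 10.4222
χ² = 8.8387 + 5.3972 + 10.4222 = 24.6581 ≈ 24.658

24.658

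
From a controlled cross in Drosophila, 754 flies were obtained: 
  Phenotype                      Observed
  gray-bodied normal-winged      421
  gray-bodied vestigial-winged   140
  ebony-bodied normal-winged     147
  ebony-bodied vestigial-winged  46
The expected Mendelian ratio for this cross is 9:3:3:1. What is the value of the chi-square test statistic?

The 9:3:3:1 ratio has 16 parts, so with N = 754 the expected counts are:
  gray-bodied normal-winged: 754 × 9/16 = 424.125
  gray-bodied vestigial-winged: 754 × 3/16 = 141.375
  ebony-bodied normal-winged: 754 × 3/16 = 141.375
  ebony-bodied vestigial-winged: 754 × 1/16 = 47.125
χ² = Σ (O − E)² / E
  gray-bodied normal-winged: (421 − 424.125)² / 424.125 = 0.0230
  gray-bodied vestigial-winged: (140 − 141.375)² / 141.375 = 0.0134
  ebony-bodied normal-winged: (147 − 141.375)² / 141.375 = 0.2238
  ebony-bodied vestigial-winged: (46 − 47.125)² / 47.125 = 0.0269
χ² = 0.0230 + 0.0134 + 0.2238 + 0.0269 = 0.2871 ≈ 0.287

0.287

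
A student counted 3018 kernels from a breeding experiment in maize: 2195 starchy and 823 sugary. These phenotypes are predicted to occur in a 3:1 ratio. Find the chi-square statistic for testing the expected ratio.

8.292

Under the 3:1 hypothesis (Σ ratio = 4, N = 3018):
  starchy: 3018 × 3/4 = 2263.5
  sugary: 3018 × 1/4 = 754.5
χ² = Σ (O − E)² / E
  starchy: (2195 − 2263.5)² / 2263.5 = 2.0730
  sugary: (823 − 754.5)² / 754.5 = 6.2190
χ² = 2.0730 + 6.2190 = 8.292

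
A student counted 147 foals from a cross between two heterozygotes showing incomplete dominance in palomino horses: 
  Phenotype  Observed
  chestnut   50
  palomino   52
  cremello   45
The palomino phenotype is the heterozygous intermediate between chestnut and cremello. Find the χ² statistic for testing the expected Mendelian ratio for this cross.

With incomplete dominance, a heterozygote × heterozygote cross gives a 1:2:1 phenotypic ratio.
Expected counts for N = 147 under a 1:2:1 ratio (total parts = 4):
  chestnut: 147 × 1/4 = 36.75
  palomino: 147 × 2/4 = 73.5
  cremello: 147 × 1/4 = 36.75
χ² = Σ (O − E)² / E
  chestnut: (50 − 36.75)² / 36.75 = 4.7772
  palomino: (52 − 73.5)² / 73.5 = 6.2891
  cremello: (45 − 36.75)² / 36.75 = 1.8520
χ² = 4.7772 + 6.2891 + 1.8520 = 12.9183 ≈ 12.918

12.918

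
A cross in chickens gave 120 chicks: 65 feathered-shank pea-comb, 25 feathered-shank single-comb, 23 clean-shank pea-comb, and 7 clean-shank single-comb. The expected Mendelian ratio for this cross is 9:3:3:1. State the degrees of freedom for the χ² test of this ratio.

3

A goodness-of-fit test with 4 phenotype classes has df = 4 − 1 = 3.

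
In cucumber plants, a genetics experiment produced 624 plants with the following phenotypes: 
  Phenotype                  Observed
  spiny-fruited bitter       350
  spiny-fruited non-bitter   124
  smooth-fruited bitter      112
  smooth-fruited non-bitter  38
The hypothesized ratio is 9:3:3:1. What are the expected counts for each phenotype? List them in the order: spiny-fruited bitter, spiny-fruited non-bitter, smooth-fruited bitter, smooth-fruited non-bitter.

The 9:3:3:1 ratio has 16 parts, so with N = 624 the expected counts are:
  spiny-fruited bitter: 624 × 9/16 = 351
  spiny-fruited non-bitter: 624 × 3/16 = 117
  smooth-fruited bitter: 624 × 3/16 = 117
  smooth-fruited non-bitter: 624 × 1/16 = 39

351, 117, 117, 39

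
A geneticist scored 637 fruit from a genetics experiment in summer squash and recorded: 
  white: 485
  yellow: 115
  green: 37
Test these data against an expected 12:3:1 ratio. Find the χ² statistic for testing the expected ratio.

Under the 12:3:1 hypothesis (Σ ratio = 16, N = 637):
  white: 637 × 12/16 = 477.75
  yellow: 637 × 3/16 = 119.4375
  green: 637 × 1/16 = 39.8125
χ² = Σ (O − E)² / E
  white: (485 − 477.75)² / 477.75 = 0.1100
  yellow: (115 − 119.4375)² / 119.4375 = 0.1649
  green: (37 − 39.8125)² / 39.8125 = 0.1987
χ² = 0.1100 + 0.1649 + 0.1987 = 0.4736 ≈ 0.474

0.474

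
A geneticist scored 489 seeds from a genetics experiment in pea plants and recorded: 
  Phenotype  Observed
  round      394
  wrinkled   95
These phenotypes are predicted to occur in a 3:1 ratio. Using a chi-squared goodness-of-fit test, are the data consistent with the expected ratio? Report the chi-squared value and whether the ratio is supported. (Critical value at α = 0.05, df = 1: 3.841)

Expected counts for N = 489 under a 3:1 ratio (total parts = 4):
  round: 489 × 3/4 = 366.75
  wrinkled: 489 × 1/4 = 122.25
χ² = Σ (O − E)² / E
  round: (394 − 366.75)² / 366.75 = 2.0247
  wrinkled: (95 − 122.25)² / 122.25 = 6.0741
χ² = 2.0247 + 6.0741 = 8.0988 ≈ 8.099
Degrees of freedom = 2 − 1 = 1; critical value at α = 0.05 is 3.841.
Since 8.099 > 3.841, we reject the null hypothesis — the data do not fit the 3:1 ratio.

8.099; not consistent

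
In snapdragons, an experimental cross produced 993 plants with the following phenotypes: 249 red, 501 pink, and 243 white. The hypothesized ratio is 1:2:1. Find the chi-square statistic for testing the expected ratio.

0.154

Under the 1:2:1 hypothesis (Σ ratio = 4, N = 993):
  red: 993 × 1/4 = 248.25
  pink: 993 × 2/4 = 496.5
  white: 993 × 1/4 = 248.25
χ² = Σ (O − E)² / E
  red: (249 − 248.25)² / 248.25 = 0.0023
  pink: (501 − 496.5)² / 496.5 = 0.0408
  white: (243 − 248.25)² / 248.25 = 0.1110
χ² = 0.0023 + 0.0408 + 0.1110 = 0.1541 ≈ 0.154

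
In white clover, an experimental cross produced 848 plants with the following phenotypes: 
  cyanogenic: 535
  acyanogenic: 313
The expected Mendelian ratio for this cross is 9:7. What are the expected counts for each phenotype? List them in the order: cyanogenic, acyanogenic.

Expected counts for N = 848 under a 9:7 ratio (total parts = 16):
  cyanogenic: 848 × 9/16 = 477
  acyanogenic: 848 × 7/16 = 371

477, 371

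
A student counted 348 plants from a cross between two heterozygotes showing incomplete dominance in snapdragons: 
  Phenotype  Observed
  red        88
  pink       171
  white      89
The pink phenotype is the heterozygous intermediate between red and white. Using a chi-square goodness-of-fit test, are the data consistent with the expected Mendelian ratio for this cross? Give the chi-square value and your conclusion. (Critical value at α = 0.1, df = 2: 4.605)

0.109; consistent

With incomplete dominance, a heterozygote × heterozygote cross gives a 1:2:1 phenotypic ratio.
The 1:2:1 ratio has 4 parts, so with N = 348 the expected counts are:
  red: 348 × 1/4 = 87
  pink: 348 × 2/4 = 174
  white: 348 × 1/4 = 87
χ² = Σ (O − E)² / E
  red: (88 − 87)² / 87 = 0.0115
  pink: (171 − 174)² / 174 = 0.0517
  white: (89 − 87)² / 87 = 0.0460
χ² = 0.0115 + 0.0517 + 0.0460 = 0.1092 ≈ 0.109
Degrees of freedom = 3 − 1 = 2; critical value at α = 0.1 is 4.605.
Since 0.109 < 4.605, we fail to reject the null hypothesis — the data are consistent with the 1:2:1 ratio.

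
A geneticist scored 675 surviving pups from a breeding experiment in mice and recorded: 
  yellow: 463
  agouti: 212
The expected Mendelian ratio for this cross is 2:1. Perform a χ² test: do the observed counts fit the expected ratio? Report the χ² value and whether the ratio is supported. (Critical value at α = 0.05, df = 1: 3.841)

1.127; consistent

Under the 2:1 hypothesis (Σ ratio = 3, N = 675):
  yellow: 675 × 2/3 = 450
  agouti: 675 × 1/3 = 225
χ² = Σ (O − E)² / E
  yellow: (463 − 450)² / 450 = 0.3756
  agouti: (212 − 225)² / 225 = 0.7511
χ² = 0.3756 + 0.7511 = 1.1267 ≈ 1.127
Degrees of freedom = 2 − 1 = 1; critical value at α = 0.05 is 3.841.
Since 1.127 < 3.841, we fail to reject the null hypothesis — the data are consistent with the 2:1 ratio.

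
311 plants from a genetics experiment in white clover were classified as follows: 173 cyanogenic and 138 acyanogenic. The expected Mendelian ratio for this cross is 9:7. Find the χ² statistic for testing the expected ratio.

Expected counts for N = 311 under a 9:7 ratio (total parts = 16):
  cyanogenic: 311 × 9/16 = 174.9375
  acyanogenic: 311 × 7/16 = 136.0625
χ² = Σ (O − E)² / E
  cyanogenic: (173 − 174.9375)² / 174.9375 = 0.0215
  acyanogenic: (138 − 136.0625)² / 136.0625 = 0.0276
χ² = 0.0215 + 0.0276 = 0.0491 ≈ 0.049

0.049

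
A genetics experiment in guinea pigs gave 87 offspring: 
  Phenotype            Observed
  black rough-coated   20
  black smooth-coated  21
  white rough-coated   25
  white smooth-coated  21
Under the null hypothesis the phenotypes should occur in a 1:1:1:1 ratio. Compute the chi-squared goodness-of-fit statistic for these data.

0.678

The 1:1:1:1 ratio has 4 parts, so with N = 87 the expected counts are:
  black rough-coated: 87 × 1/4 = 21.75
  black smooth-coated: 87 × 1/4 = 21.75
  white rough-coated: 87 × 1/4 = 21.75
  white smooth-coated: 87 × 1/4 = 21.75
χ² = Σ (O − E)² / E
  black rough-coated: (20 − 21.75)² / 21.75 = 0.1408
  black smooth-coated: (21 − 21.75)² / 21.75 = 0.0259
  white rough-coated: (25 − 21.75)² / 21.75 = 0.4856
  white smooth-coated: (21 − 21.75)² / 21.75 = 0.0259
χ² = 0.1408 + 0.0259 + 0.4856 + 0.0259 = 0.6782 ≈ 0.678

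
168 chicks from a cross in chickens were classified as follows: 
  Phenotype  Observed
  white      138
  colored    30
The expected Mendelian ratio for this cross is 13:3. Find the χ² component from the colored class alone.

Under the 13:3 hypothesis (Σ ratio = 16, N = 168):
  white: 168 × 13/16 = 136.5
  colored: 168 × 3/16 = 31.5
Contribution of colored: (30 − 31.5)² / 31.5 = 0.0714

0.071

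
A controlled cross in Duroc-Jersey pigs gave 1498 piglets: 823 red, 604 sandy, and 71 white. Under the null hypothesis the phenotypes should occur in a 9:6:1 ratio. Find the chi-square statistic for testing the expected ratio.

Expected counts for N = 1498 under a 9:6:1 ratio (total parts = 16):
  red: 1498 × 9/16 = 842.625
  sandy: 1498 × 6/16 = 561.75
  white: 1498 × 1/16 = 93.625
χ² = Σ (O − E)² / E
  red: (823 − 842.625)² / 842.625 = 0.4571
  sandy: (604 − 561.75)² / 561.75 = 3.1777
  white: (71 − 93.625)² / 93.625 = 5.4675
χ² = 0.4571 + 3.1777 + 5.4675 = 9.1023 ≈ 9.102

9.102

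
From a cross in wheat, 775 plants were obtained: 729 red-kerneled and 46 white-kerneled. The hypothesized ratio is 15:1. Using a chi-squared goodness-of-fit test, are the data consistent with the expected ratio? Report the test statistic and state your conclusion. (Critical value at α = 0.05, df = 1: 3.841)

The 15:1 ratio has 16 parts, so with N = 775 the expected counts are:
  red-kerneled: 775 × 15/16 = 726.5625
  white-kerneled: 775 × 1/16 = 48.4375
χ² = Σ (O − E)² / E
  red-kerneled: (729 − 726.5625)² / 726.5625 = 0.0082
  white-kerneled: (46 − 48.4375)² / 48.4375 = 0.1227
χ² = 0.0082 + 0.1227 = 0.1309 ≈ 0.131
Degrees of freedom = 2 − 1 = 1; critical value at α = 0.05 is 3.841.
Since 0.131 < 3.841, we fail to reject the null hypothesis — the data are consistent with the 15:1 ratio.

0.131; consistent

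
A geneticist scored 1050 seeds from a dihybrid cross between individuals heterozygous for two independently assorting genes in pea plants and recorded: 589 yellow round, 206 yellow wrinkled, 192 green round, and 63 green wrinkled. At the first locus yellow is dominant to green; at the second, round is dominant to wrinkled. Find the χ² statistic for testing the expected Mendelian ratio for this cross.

A dihybrid F₂ with independent assortment and complete dominance at both loci gives a 9:3:3:1 phenotypic ratio.
Expected counts for N = 1050 under a 9:3:3:1 ratio (total parts = 16):
  yellow round: 1050 × 9/16 = 590.625
  yellow wrinkled: 1050 × 3/16 = 196.875
  green round: 1050 × 3/16 = 196.875
  green wrinkled: 1050 × 1/16 = 65.625
χ² = Σ (O − E)² / E
  yellow round: (589 − 590.625)² / 590.625 = 0.0045
  yellow wrinkled: (206 − 196.875)² / 196.875 = 0.4229
  green round: (192 − 196.875)² / 196.875 = 0.1207
  green wrinkled: (63 − 65.625)² / 65.625 = 0.1050
χ² = 0.0045 + 0.4229 + 0.1207 + 0.1050 = 0.6531 ≈ 0.653

0.653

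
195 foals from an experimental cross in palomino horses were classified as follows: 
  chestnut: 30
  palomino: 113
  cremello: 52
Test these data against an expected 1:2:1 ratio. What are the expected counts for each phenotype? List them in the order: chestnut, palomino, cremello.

48.75, 97.5, 48.75

Expected counts for N = 195 under a 1:2:1 ratio (total parts = 4):
  chestnut: 195 × 1/4 = 48.75
  palomino: 195 × 2/4 = 97.5
  cremello: 195 × 1/4 = 48.75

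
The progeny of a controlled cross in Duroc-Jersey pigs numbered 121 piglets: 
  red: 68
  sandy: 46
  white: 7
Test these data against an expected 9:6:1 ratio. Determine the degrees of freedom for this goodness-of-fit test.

A goodness-of-fit test with 3 phenotype classes has df = 3 − 1 = 2.

2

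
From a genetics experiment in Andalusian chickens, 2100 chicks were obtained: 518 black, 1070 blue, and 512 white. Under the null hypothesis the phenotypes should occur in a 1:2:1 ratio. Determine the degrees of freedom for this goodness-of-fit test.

A goodness-of-fit test with 3 phenotype classes has df = 3 − 1 = 2.

2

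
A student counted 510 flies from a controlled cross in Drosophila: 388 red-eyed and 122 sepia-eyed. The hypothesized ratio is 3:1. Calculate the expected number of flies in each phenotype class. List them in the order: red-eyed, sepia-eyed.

382.5, 127.5

Expected counts for N = 510 under a 3:1 ratio (total parts = 4):
  red-eyed: 510 × 3/4 = 382.5
  sepia-eyed: 510 × 1/4 = 127.5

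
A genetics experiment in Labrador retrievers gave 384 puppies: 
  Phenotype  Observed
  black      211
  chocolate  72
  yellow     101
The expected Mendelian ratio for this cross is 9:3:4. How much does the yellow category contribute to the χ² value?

Total ratio parts = 16. Expected numbers out of 384:
  black: 384 × 9/16 = 216
  chocolate: 384 × 3/16 = 72
  yellow: 384 × 4/16 = 96
Contribution of yellow: (101 − 96)² / 96 = 0.2604

0.260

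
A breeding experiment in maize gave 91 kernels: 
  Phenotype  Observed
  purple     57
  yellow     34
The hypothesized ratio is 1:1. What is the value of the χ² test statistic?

5.813

Expected counts for N = 91 under a 1:1 ratio (total parts = 2):
  purple: 91 × 1/2 = 45.5
  yellow: 91 × 1/2 = 45.5
χ² = Σ (O − E)² / E
  purple: (57 − 45.5)² / 45.5 = 2.9066
  yellow: (34 − 45.5)² / 45.5 = 2.9066
χ² = 2.9066 + 2.9066 = 5.8132 ≈ 5.813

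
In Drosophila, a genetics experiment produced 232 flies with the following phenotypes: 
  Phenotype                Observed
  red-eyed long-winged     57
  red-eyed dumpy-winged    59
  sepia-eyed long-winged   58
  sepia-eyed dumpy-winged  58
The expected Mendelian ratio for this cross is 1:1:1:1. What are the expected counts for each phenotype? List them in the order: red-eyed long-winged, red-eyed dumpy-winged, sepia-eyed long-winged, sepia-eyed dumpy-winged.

Under the 1:1:1:1 hypothesis (Σ ratio = 4, N = 232):
  red-eyed long-winged: 232 × 1/4 = 58
  red-eyed dumpy-winged: 232 × 1/4 = 58
  sepia-eyed long-winged: 232 × 1/4 = 58
  sepia-eyed dumpy-winged: 232 × 1/4 = 58

58, 58, 58, 58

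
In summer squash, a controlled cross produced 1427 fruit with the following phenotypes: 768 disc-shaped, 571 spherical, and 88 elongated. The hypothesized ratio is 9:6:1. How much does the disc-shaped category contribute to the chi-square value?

Expected counts for N = 1427 under a 9:6:1 ratio (total parts = 16):
  disc-shaped: 1427 × 9/16 = 802.6875
  spherical: 1427 × 6/16 = 535.125
  elongated: 1427 × 1/16 = 89.1875
Contribution of disc-shaped: (768 − 802.6875)² / 802.6875 = 1.4990

1.499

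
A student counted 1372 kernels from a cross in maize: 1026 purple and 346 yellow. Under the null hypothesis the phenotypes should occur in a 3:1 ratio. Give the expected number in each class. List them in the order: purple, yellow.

The 3:1 ratio has 4 parts, so with N = 1372 the expected counts are:
  purple: 1372 × 3/4 = 1029
  yellow: 1372 × 1/4 = 343

1029, 343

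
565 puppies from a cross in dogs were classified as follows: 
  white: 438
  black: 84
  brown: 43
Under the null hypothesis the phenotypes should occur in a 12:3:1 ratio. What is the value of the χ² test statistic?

The 12:3:1 ratio has 16 parts, so with N = 565 the expected counts are:
  white: 565 × 12/16 = 423.75
  black: 565 × 3/16 = 105.9375
  brown: 565 × 1/16 = 35.3125
χ² = Σ (O − E)² / E
  white: (438 − 423.75)² / 423.75 = 0.4792
  black: (84 − 105.9375)² / 105.9375 = 4.5428
  brown: (43 − 35.3125)² / 35.3125 = 1.6736
χ² = 0.4792 + 4.5428 + 1.6736 = 6.6956 ≈ 6.696

6.696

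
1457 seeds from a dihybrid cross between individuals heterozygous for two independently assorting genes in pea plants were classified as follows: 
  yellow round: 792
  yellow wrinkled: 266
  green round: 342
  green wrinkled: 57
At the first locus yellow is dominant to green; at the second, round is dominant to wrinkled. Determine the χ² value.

A dihybrid F₂ with independent assortment and complete dominance at both loci gives a 9:3:3:1 phenotypic ratio.
The 9:3:3:1 ratio has 16 parts, so with N = 1457 the expected counts are:
  yellow round: 1457 × 9/16 = 819.5625
  yellow wrinkled: 1457 × 3/16 = 273.1875
  green round: 1457 × 3/16 = 273.1875
  green wrinkled: 1457 × 1/16 = 91.0625
χ² = Σ (O − E)² / E
  yellow round: (792 − 819.5625)² / 819.5625 = 0.9269
  yellow wrinkled: (266 − 273.1875)² / 273.1875 = 0.1891
  green round: (342 − 273.1875)² / 273.1875 = 17.3330
  green wrinkled: (57 − 91.0625)² / 91.0625 = 12.7413
χ² = 0.9269 + 0.1891 + 17.3330 + 12.7413 = 31.1903 ≈ 31.190

31.190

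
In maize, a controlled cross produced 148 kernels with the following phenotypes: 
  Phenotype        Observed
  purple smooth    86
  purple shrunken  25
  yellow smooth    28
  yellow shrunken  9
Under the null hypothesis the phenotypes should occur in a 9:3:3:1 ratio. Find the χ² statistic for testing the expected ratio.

Expected counts for N = 148 under a 9:3:3:1 ratio (total parts = 16):
  purple smooth: 148 × 9/16 = 83.25
  purple shrunken: 148 × 3/16 = 27.75
  yellow smooth: 148 × 3/16 = 27.75
  yellow shrunken: 148 × 1/16 = 9.25
χ² = Σ (O − E)² / E
  purple smooth: (86 − 83.25)² / 83.25 = 0.0908
  purple shrunken: (25 − 27.75)² / 27.75 = 0.2725
  yellow smooth: (28 − 27.75)² / 27.75 = 0.0023
  yellow shrunken: (9 − 9.25)² / 9.25 = 0.0068
χ² = 0.0908 + 0.2725 + 0.0023 + 0.0068 = 0.3724 ≈ 0.372

0.372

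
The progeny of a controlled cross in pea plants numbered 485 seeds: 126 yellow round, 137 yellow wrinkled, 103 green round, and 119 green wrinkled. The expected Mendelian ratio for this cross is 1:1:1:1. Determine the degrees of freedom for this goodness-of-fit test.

A goodness-of-fit test with 4 phenotype classes has df = 4 − 1 = 3.

3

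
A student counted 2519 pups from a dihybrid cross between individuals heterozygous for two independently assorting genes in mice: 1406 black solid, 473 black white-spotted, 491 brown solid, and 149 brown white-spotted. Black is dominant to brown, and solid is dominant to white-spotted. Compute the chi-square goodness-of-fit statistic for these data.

A dihybrid F₂ with independent assortment and complete dominance at both loci gives a 9:3:3:1 phenotypic ratio.
Expected counts for N = 2519 under a 9:3:3:1 ratio (total parts = 16):
  black solid: 2519 × 9/16 = 1416.9375
  black white-spotted: 2519 × 3/16 = 472.3125
  brown solid: 2519 × 3/16 = 472.3125
  brown white-spotted: 2519 × 1/16 = 157.4375
χ² = Σ (O − E)² / E
  black solid: (1406 − 1416.9375)² / 1416.9375 = 0.0844
  black white-spotted: (473 − 472.3125)² / 472.3125 = 0.0010
  brown solid: (491 − 472.3125)² / 472.3125 = 0.7394
  brown white-spotted: (149 − 157.4375)² / 157.4375 = 0.4522
χ² = 0.0844 + 0.0010 + 0.7394 + 0.4522 = 1.277

1.277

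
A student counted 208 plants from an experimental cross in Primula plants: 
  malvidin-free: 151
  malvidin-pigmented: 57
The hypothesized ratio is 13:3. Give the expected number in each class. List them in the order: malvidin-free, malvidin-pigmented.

Under the 13:3 hypothesis (Σ ratio = 16, N = 208):
  malvidin-free: 208 × 13/16 = 169
  malvidin-pigmented: 208 × 3/16 = 39

169, 39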